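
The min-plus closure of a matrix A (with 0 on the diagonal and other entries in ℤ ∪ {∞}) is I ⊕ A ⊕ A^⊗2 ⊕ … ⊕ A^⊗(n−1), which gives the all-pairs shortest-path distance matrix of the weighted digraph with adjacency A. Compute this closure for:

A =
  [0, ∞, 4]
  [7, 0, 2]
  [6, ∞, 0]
Closure =
  [0, ∞, 4]
  [7, 0, 2]
  [6, ∞, 0]

This is the Floyd-Warshall all-pairs shortest-path computation. For each intermediate vertex k = 0, 1, …, 2, update dist[i][j] ← min(dist[i][j], dist[i][k] + dist[k][j]). The final matrix gives, for each (i, j), the minimum total weight of any directed path from i to j (possibly empty when i = j).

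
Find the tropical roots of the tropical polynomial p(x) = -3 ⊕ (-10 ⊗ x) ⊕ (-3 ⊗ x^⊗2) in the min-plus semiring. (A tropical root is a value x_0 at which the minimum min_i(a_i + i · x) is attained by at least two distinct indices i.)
Roots: {-7, 7}

Each tropical root is a break point of the lower envelope of the lines y = a_i + i · x (there are 3 lines, with slopes 0, 1, ..., 2). Only the lines that attain the minimum somewhere contribute to roots; other lines are dominated. Here the surviving (envelope) indices are i = 2, i = 1, i = 0.
Intersections between consecutive envelope lines give the roots: for adjacent envelope indices i < j the intersection is x = (a_i − a_j) / (j − i). Reading off the sorted break points: {-7, 7}.
Verification: at each break x_0, at least two indices attain the minimum of min_i(a_i + i · x_0).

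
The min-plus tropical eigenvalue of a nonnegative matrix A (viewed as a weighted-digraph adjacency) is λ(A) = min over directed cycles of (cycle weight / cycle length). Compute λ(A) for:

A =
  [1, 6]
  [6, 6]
λ(A) = 1

Enumerate directed cycles and compute their means (weight / length). Sample:
  cycle 0 → 0: weight = 1, length = 1, mean = 1/1 ≈ 1.000
  cycle 1 → 1: weight = 6, length = 1, mean = 6/1 ≈ 6.000
  cycle 0 → 1 → 0: weight = 12, length = 2, mean = 12/2 ≈ 6.000
  cycle 1 → 0 → 1: weight = 12, length = 2, mean = 12/2 ≈ 6.000
Minimum mean = 1.000, attained e.g. along the cycle 0 → 0 with weight 1 and length 1. So λ(A) = 1/1 = 1.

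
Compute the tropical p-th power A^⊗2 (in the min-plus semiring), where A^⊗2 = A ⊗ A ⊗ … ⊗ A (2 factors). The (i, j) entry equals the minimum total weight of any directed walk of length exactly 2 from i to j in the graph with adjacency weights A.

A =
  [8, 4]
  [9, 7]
A^⊗2 =
  [13, 11]
  [16, 13]

Each entry (A^⊗2)_ij equals the minimum over all length-2 walks i = v_0 → v_1 → … → v_2 = j of Σ_t A[v_t][v_{t+1}]. For example, for (i, j) = (0, 1) we minimise over 2 possible intermediate vertex sequences; the minimum is 11, attained along the walk 0 → 1 → 1.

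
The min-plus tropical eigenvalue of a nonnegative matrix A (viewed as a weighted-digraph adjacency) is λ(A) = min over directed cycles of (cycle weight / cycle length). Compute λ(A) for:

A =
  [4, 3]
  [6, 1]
λ(A) = 1

Enumerate directed cycles and compute their means (weight / length). Sample:
  cycle 0 → 0: weight = 4, length = 1, mean = 4/1 ≈ 4.000
  cycle 1 → 1: weight = 1, length = 1, mean = 1/1 ≈ 1.000
  cycle 0 → 1 → 0: weight = 9, length = 2, mean = 9/2 ≈ 4.500
  cycle 1 → 0 → 1: weight = 9, length = 2, mean = 9/2 ≈ 4.500
Minimum mean = 1.000, attained e.g. along the cycle 1 → 1 with weight 1 and length 1. So λ(A) = 1/1 = 1.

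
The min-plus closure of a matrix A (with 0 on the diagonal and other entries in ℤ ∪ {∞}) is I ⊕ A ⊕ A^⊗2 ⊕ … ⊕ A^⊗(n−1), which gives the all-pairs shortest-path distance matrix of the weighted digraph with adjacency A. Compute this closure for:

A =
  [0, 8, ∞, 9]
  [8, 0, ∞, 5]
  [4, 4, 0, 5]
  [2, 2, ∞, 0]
Closure =
  [0, 8, ∞, 9]
  [7, 0, ∞, 5]
  [4, 4, 0, 5]
  [2, 2, ∞, 0]

This is the Floyd-Warshall all-pairs shortest-path computation. For each intermediate vertex k = 0, 1, …, 3, update dist[i][j] ← min(dist[i][j], dist[i][k] + dist[k][j]). The final matrix gives, for each (i, j), the minimum total weight of any directed path from i to j (possibly empty when i = j).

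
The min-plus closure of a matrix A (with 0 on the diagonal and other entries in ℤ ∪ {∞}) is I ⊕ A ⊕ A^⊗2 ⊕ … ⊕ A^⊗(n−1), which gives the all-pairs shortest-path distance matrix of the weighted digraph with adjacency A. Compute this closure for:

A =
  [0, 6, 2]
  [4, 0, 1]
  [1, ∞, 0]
Closure =
  [0, 6, 2]
  [2, 0, 1]
  [1, 7, 0]

This is the Floyd-Warshall all-pairs shortest-path computation. For each intermediate vertex k = 0, 1, …, 2, update dist[i][j] ← min(dist[i][j], dist[i][k] + dist[k][j]). The final matrix gives, for each (i, j), the minimum total weight of any directed path from i to j (possibly empty when i = j).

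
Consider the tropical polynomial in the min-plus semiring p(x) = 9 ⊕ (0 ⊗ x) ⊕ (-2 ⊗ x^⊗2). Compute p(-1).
p(-1) = -4

A tropical monomial a ⊗ x^⊗i evaluates to a + i · x. Evaluating each term at x = -1:
  Term 0 contributes 9 + 0 · -1 = 9
  Term 1 contributes 0 + 1 · -1 = -1
  Term 2 contributes -2 + 2 · -1 = -4
p(-1) = ⊕ of these = min[9, -1, -4] = -4.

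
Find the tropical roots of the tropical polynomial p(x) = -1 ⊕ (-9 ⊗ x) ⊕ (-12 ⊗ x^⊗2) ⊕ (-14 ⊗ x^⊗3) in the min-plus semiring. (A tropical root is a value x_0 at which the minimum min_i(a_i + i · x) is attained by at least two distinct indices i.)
Roots: {2, 3, 8}

Each tropical root is a break point of the lower envelope of the lines y = a_i + i · x (there are 4 lines, with slopes 0, 1, ..., 3). Only the lines that attain the minimum somewhere contribute to roots; other lines are dominated. Here the surviving (envelope) indices are i = 3, i = 2, i = 1, i = 0.
Intersections between consecutive envelope lines give the roots: for adjacent envelope indices i < j the intersection is x = (a_i − a_j) / (j − i). Reading off the sorted break points: {2, 3, 8}.
Verification: at each break x_0, at least two indices attain the minimum of min_i(a_i + i · x_0).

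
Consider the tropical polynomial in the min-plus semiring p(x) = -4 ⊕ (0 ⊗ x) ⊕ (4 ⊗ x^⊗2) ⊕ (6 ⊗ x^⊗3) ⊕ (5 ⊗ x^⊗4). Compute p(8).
p(8) = -4

A tropical monomial a ⊗ x^⊗i evaluates to a + i · x. Evaluating each term at x = 8:
  Term 0 contributes -4 + 0 · 8 = -4
  Term 1 contributes 0 + 1 · 8 = 8
  Term 2 contributes 4 + 2 · 8 = 20
  Term 3 contributes 6 + 3 · 8 = 30
  Term 4 contributes 5 + 4 · 8 = 37
p(8) = ⊕ of these = min[-4, 8, 20, 30, 37] = -4.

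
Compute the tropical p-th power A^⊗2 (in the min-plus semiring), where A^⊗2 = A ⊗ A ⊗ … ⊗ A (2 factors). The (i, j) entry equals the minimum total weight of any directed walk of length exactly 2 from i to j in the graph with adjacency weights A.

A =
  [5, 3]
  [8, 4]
A^⊗2 =
  [10, 7]
  [12, 8]

Each entry (A^⊗2)_ij equals the minimum over all length-2 walks i = v_0 → v_1 → … → v_2 = j of Σ_t A[v_t][v_{t+1}]. For example, for (i, j) = (0, 1) we minimise over 2 possible intermediate vertex sequences; the minimum is 7, attained along the walk 0 → 1 → 1.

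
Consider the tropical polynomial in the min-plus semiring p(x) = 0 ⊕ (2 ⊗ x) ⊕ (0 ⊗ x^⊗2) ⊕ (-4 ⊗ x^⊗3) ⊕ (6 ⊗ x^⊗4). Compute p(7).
p(7) = 0

A tropical monomial a ⊗ x^⊗i evaluates to a + i · x. Evaluating each term at x = 7:
  Term 0 contributes 0 + 0 · 7 = 0
  Term 1 contributes 2 + 1 · 7 = 9
  Term 2 contributes 0 + 2 · 7 = 14
  Term 3 contributes -4 + 3 · 7 = 17
  Term 4 contributes 6 + 4 · 7 = 34
p(7) = ⊕ of these = min[0, 9, 14, 17, 34] = 0.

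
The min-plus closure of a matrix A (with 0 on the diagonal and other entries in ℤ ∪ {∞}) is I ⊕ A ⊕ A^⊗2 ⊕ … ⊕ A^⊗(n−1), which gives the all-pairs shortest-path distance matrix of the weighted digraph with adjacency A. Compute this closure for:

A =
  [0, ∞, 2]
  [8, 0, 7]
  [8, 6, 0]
Closure =
  [0, 8, 2]
  [8, 0, 7]
  [8, 6, 0]

This is the Floyd-Warshall all-pairs shortest-path computation. For each intermediate vertex k = 0, 1, …, 2, update dist[i][j] ← min(dist[i][j], dist[i][k] + dist[k][j]). The final matrix gives, for each (i, j), the minimum total weight of any directed path from i to j (possibly empty when i = j).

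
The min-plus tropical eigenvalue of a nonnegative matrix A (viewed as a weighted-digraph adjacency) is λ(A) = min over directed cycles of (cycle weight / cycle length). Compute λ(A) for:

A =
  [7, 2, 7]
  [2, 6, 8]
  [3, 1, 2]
λ(A) = 2

Enumerate directed cycles and compute their means (weight / length). Sample:
  cycle 0 → 0: weight = 7, length = 1, mean = 7/1 ≈ 7.000
  cycle 1 → 1: weight = 6, length = 1, mean = 6/1 ≈ 6.000
  cycle 2 → 2: weight = 2, length = 1, mean = 2/1 ≈ 2.000
  cycle 0 → 1 → 0: weight = 4, length = 2, mean = 4/2 ≈ 2.000
  cycle 0 → 2 → 0: weight = 10, length = 2, mean = 10/2 ≈ 5.000
  cycle 1 → 0 → 1: weight = 4, length = 2, mean = 4/2 ≈ 2.000
Minimum mean = 2.000, attained e.g. along the cycle 2 → 2 with weight 2 and length 1. So λ(A) = 2/1 = 2.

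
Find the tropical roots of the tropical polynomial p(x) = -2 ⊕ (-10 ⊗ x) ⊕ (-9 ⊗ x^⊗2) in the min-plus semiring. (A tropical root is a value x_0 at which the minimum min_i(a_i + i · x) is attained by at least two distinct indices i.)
Roots: {-1, 8}

Each tropical root is a break point of the lower envelope of the lines y = a_i + i · x (there are 3 lines, with slopes 0, 1, ..., 2). Only the lines that attain the minimum somewhere contribute to roots; other lines are dominated. Here the surviving (envelope) indices are i = 2, i = 1, i = 0.
Intersections between consecutive envelope lines give the roots: for adjacent envelope indices i < j the intersection is x = (a_i − a_j) / (j − i). Reading off the sorted break points: {-1, 8}.
Verification: at each break x_0, at least two indices attain the minimum of min_i(a_i + i · x_0).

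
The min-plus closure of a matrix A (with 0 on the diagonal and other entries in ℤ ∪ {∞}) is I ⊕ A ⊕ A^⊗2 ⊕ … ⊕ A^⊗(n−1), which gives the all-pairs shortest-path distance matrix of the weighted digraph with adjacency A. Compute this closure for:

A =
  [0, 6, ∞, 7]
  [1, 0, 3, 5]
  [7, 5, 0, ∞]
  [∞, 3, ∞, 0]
Closure =
  [0, 6, 9, 7]
  [1, 0, 3, 5]
  [6, 5, 0, 10]
  [4, 3, 6, 0]

This is the Floyd-Warshall all-pairs shortest-path computation. For each intermediate vertex k = 0, 1, …, 3, update dist[i][j] ← min(dist[i][j], dist[i][k] + dist[k][j]). The final matrix gives, for each (i, j), the minimum total weight of any directed path from i to j (possibly empty when i = j).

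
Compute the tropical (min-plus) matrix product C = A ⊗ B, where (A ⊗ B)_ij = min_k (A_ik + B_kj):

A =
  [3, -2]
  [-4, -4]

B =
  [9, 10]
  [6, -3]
A ⊗ B =
  [4, -5]
  [2, -7]

Apply the min-plus product entry-by-entry:
  C[0][0] = min over k of (A[0][0] + B[0][0] = 3 + 9 = 12, A[0][1] + B[1][0] = -2 + 6 = 4) = 4 (attained at k = 1)
  C[0][1] = min over k of (A[0][0] + B[0][1] = 3 + 10 = 13, A[0][1] + B[1][1] = -2 + -3 = -5) = -5 (attained at k = 1)
  C[1][0] = min over k of (A[1][0] + B[0][0] = -4 + 9 = 5, A[1][1] + B[1][0] = -4 + 6 = 2) = 2 (attained at k = 1)
  C[1][1] = min over k of (A[1][0] + B[0][1] = -4 + 10 = 6, A[1][1] + B[1][1] = -4 + -3 = -7) = -7 (attained at k = 1)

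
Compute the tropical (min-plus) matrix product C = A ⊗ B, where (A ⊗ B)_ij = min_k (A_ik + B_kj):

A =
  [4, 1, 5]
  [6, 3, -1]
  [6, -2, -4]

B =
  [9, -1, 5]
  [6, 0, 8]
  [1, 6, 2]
A ⊗ B =
  [6, 1, 7]
  [0, 3, 1]
  [-3, -2, -2]

Apply the min-plus product entry-by-entry:
  C[0][0] = min over k of (A[0][0] + B[0][0] = 4 + 9 = 13, A[0][1] + B[1][0] = 1 + 6 = 7, A[0][2] + B[2][0] = 5 + 1 = 6) = 6 (attained at k = 2)
  C[0][1] = min over k of (A[0][0] + B[0][1] = 4 + -1 = 3, A[0][1] + B[1][1] = 1 + 0 = 1, A[0][2] + B[2][1] = 5 + 6 = 11) = 1 (attained at k = 1)
  C[0][2] = min over k of (A[0][0] + B[0][2] = 4 + 5 = 9, A[0][1] + B[1][2] = 1 + 8 = 9, A[0][2] + B[2][2] = 5 + 2 = 7) = 7 (attained at k = 2)
  C[1][0] = min over k of (A[1][0] + B[0][0] = 6 + 9 = 15, A[1][1] + B[1][0] = 3 + 6 = 9, A[1][2] + B[2][0] = -1 + 1 = 0) = 0 (attained at k = 2)
  C[1][1] = min over k of (A[1][0] + B[0][1] = 6 + -1 = 5, A[1][1] + B[1][1] = 3 + 0 = 3, A[1][2] + B[2][1] = -1 + 6 = 5) = 3 (attained at k = 1)
  C[1][2] = min over k of (A[1][0] + B[0][2] = 6 + 5 = 11, A[1][1] + B[1][2] = 3 + 8 = 11, A[1][2] + B[2][2] = -1 + 2 = 1) = 1 (attained at k = 2)
  C[2][0] = min over k of (A[2][0] + B[0][0] = 6 + 9 = 15, A[2][1] + B[1][0] = -2 + 6 = 4, A[2][2] + B[2][0] = -4 + 1 = -3) = -3 (attained at k = 2)
  C[2][1] = min over k of (A[2][0] + B[0][1] = 6 + -1 = 5, A[2][1] + B[1][1] = -2 + 0 = -2, A[2][2] + B[2][1] = -4 + 6 = 2) = -2 (attained at k = 1)
  C[2][2] = min over k of (A[2][0] + B[0][2] = 6 + 5 = 11, A[2][1] + B[1][2] = -2 + 8 = 6, A[2][2] + B[2][2] = -4 + 2 = -2) = -2 (attained at k = 2)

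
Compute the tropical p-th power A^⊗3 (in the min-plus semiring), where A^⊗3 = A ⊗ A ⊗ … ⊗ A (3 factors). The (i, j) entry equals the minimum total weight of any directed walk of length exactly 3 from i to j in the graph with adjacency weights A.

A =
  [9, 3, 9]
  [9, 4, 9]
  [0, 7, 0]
A^⊗3 =
  [9, 11, 9]
  [9, 12, 9]
  [0, 3, 0]

Each entry (A^⊗3)_ij equals the minimum over all length-3 walks i = v_0 → v_1 → … → v_3 = j of Σ_t A[v_t][v_{t+1}]. For example, for (i, j) = (0, 2) we minimise over 9 possible intermediate vertex sequences; the minimum is 9, attained along the walk 0 → 2 → 2 → 2.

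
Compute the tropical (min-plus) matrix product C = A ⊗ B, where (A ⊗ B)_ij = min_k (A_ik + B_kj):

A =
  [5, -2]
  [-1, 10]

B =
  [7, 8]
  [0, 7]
A ⊗ B =
  [-2, 5]
  [6, 7]

Apply the min-plus product entry-by-entry:
  C[0][0] = min over k of (A[0][0] + B[0][0] = 5 + 7 = 12, A[0][1] + B[1][0] = -2 + 0 = -2) = -2 (attained at k = 1)
  C[0][1] = min over k of (A[0][0] + B[0][1] = 5 + 8 = 13, A[0][1] + B[1][1] = -2 + 7 = 5) = 5 (attained at k = 1)
  C[1][0] = min over k of (A[1][0] + B[0][0] = -1 + 7 = 6, A[1][1] + B[1][0] = 10 + 0 = 10) = 6 (attained at k = 0)
  C[1][1] = min over k of (A[1][0] + B[0][1] = -1 + 8 = 7, A[1][1] + B[1][1] = 10 + 7 = 17) = 7 (attained at k = 0)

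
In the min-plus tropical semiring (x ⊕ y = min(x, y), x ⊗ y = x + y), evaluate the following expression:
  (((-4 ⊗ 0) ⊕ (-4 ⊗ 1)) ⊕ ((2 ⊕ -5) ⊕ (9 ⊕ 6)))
(((-4 ⊗ 0) ⊕ (-4 ⊗ 1)) ⊕ ((2 ⊕ -5) ⊕ (9 ⊕ 6))) = -5

Expand innermost to outermost. Recall ⊕ takes the minimum of its arguments and ⊗ takes their sum. Working out the expression (((-4 ⊗ 0) ⊕ (-4 ⊗ 1)) ⊕ ((2 ⊕ -5) ⊕ (9 ⊕ 6))) gives -5.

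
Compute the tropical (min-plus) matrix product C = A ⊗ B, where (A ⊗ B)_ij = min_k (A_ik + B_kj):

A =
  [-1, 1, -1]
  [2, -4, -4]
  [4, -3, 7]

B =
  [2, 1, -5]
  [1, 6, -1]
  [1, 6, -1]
A ⊗ B =
  [0, 0, -6]
  [-3, 2, -5]
  [-2, 3, -4]

Apply the min-plus product entry-by-entry:
  C[0][0] = min over k of (A[0][0] + B[0][0] = -1 + 2 = 1, A[0][1] + B[1][0] = 1 + 1 = 2, A[0][2] + B[2][0] = -1 + 1 = 0) = 0 (attained at k = 2)
  C[0][1] = min over k of (A[0][0] + B[0][1] = -1 + 1 = 0, A[0][1] + B[1][1] = 1 + 6 = 7, A[0][2] + B[2][1] = -1 + 6 = 5) = 0 (attained at k = 0)
  C[0][2] = min over k of (A[0][0] + B[0][2] = -1 + -5 = -6, A[0][1] + B[1][2] = 1 + -1 = 0, A[0][2] + B[2][2] = -1 + -1 = -2) = -6 (attained at k = 0)
  C[1][0] = min over k of (A[1][0] + B[0][0] = 2 + 2 = 4, A[1][1] + B[1][0] = -4 + 1 = -3, A[1][2] + B[2][0] = -4 + 1 = -3) = -3 (attained at k = 1)
  C[1][1] = min over k of (A[1][0] + B[0][1] = 2 + 1 = 3, A[1][1] + B[1][1] = -4 + 6 = 2, A[1][2] + B[2][1] = -4 + 6 = 2) = 2 (attained at k = 1)
  C[1][2] = min over k of (A[1][0] + B[0][2] = 2 + -5 = -3, A[1][1] + B[1][2] = -4 + -1 = -5, A[1][2] + B[2][2] = -4 + -1 = -5) = -5 (attained at k = 1)
  C[2][0] = min over k of (A[2][0] + B[0][0] = 4 + 2 = 6, A[2][1] + B[1][0] = -3 + 1 = -2, A[2][2] + B[2][0] = 7 + 1 = 8) = -2 (attained at k = 1)
  C[2][1] = min over k of (A[2][0] + B[0][1] = 4 + 1 = 5, A[2][1] + B[1][1] = -3 + 6 = 3, A[2][2] + B[2][1] = 7 + 6 = 13) = 3 (attained at k = 1)
  C[2][2] = min over k of (A[2][0] + B[0][2] = 4 + -5 = -1, A[2][1] + B[1][2] = -3 + -1 = -4, A[2][2] + B[2][2] = 7 + -1 = 6) = -4 (attained at k = 1)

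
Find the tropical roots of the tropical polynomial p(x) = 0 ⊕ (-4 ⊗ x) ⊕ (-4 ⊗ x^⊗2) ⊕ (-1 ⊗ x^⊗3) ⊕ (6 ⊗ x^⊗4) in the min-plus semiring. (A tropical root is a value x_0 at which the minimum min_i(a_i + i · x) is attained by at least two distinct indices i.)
Roots: {-7, -3, 0, 4}

Each tropical root is a break point of the lower envelope of the lines y = a_i + i · x (there are 5 lines, with slopes 0, 1, ..., 4). Only the lines that attain the minimum somewhere contribute to roots; other lines are dominated. Here the surviving (envelope) indices are i = 4, i = 3, i = 2, i = 1, i = 0.
Intersections between consecutive envelope lines give the roots: for adjacent envelope indices i < j the intersection is x = (a_i − a_j) / (j − i). Reading off the sorted break points: {-7, -3, 0, 4}.
Verification: at each break x_0, at least two indices attain the minimum of min_i(a_i + i · x_0).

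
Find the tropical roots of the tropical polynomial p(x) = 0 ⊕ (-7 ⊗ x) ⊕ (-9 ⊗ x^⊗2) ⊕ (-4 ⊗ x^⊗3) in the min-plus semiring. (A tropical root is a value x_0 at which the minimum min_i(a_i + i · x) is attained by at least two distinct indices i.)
Roots: {-5, 2, 7}

Each tropical root is a break point of the lower envelope of the lines y = a_i + i · x (there are 4 lines, with slopes 0, 1, ..., 3). Only the lines that attain the minimum somewhere contribute to roots; other lines are dominated. Here the surviving (envelope) indices are i = 3, i = 2, i = 1, i = 0.
Intersections between consecutive envelope lines give the roots: for adjacent envelope indices i < j the intersection is x = (a_i − a_j) / (j − i). Reading off the sorted break points: {-5, 2, 7}.
Verification: at each break x_0, at least two indices attain the minimum of min_i(a_i + i · x_0).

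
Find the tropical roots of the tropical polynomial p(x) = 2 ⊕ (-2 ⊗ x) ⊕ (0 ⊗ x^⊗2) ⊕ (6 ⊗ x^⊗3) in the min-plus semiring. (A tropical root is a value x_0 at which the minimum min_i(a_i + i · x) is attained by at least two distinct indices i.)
Roots: {-6, -2, 4}

Each tropical root is a break point of the lower envelope of the lines y = a_i + i · x (there are 4 lines, with slopes 0, 1, ..., 3). Only the lines that attain the minimum somewhere contribute to roots; other lines are dominated. Here the surviving (envelope) indices are i = 3, i = 2, i = 1, i = 0.
Intersections between consecutive envelope lines give the roots: for adjacent envelope indices i < j the intersection is x = (a_i − a_j) / (j − i). Reading off the sorted break points: {-6, -2, 4}.
Verification: at each break x_0, at least two indices attain the minimum of min_i(a_i + i · x_0).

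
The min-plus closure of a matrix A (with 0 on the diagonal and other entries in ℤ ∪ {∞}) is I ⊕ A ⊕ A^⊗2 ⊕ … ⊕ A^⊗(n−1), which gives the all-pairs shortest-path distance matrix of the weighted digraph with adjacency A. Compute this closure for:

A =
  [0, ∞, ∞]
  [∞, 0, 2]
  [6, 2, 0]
Closure =
  [0, ∞, ∞]
  [8, 0, 2]
  [6, 2, 0]

This is the Floyd-Warshall all-pairs shortest-path computation. For each intermediate vertex k = 0, 1, …, 2, update dist[i][j] ← min(dist[i][j], dist[i][k] + dist[k][j]). The final matrix gives, for each (i, j), the minimum total weight of any directed path from i to j (possibly empty when i = j).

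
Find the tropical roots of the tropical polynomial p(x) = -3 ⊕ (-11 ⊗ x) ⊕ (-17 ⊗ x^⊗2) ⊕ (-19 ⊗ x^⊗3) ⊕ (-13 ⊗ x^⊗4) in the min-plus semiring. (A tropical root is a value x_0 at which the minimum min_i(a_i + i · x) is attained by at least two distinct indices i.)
Roots: {-6, 2, 6, 8}

Each tropical root is a break point of the lower envelope of the lines y = a_i + i · x (there are 5 lines, with slopes 0, 1, ..., 4). Only the lines that attain the minimum somewhere contribute to roots; other lines are dominated. Here the surviving (envelope) indices are i = 4, i = 3, i = 2, i = 1, i = 0.
Intersections between consecutive envelope lines give the roots: for adjacent envelope indices i < j the intersection is x = (a_i − a_j) / (j − i). Reading off the sorted break points: {-6, 2, 6, 8}.
Verification: at each break x_0, at least two indices attain the minimum of min_i(a_i + i · x_0).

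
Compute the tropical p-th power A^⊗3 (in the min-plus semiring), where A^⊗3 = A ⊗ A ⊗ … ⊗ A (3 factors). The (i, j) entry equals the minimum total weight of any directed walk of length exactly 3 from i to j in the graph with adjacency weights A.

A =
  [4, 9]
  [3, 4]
A^⊗3 =
  [12, 17]
  [11, 12]

Each entry (A^⊗3)_ij equals the minimum over all length-3 walks i = v_0 → v_1 → … → v_3 = j of Σ_t A[v_t][v_{t+1}]. For example, for (i, j) = (0, 1) we minimise over 4 possible intermediate vertex sequences; the minimum is 17, attained along the walk 0 → 0 → 0 → 1.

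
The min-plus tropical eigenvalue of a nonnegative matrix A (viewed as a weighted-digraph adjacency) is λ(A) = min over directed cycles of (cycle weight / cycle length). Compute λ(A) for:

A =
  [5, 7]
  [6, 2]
λ(A) = 2

Enumerate directed cycles and compute their means (weight / length). Sample:
  cycle 0 → 0: weight = 5, length = 1, mean = 5/1 ≈ 5.000
  cycle 1 → 1: weight = 2, length = 1, mean = 2/1 ≈ 2.000
  cycle 0 → 1 → 0: weight = 13, length = 2, mean = 13/2 ≈ 6.500
  cycle 1 → 0 → 1: weight = 13, length = 2, mean = 13/2 ≈ 6.500
Minimum mean = 2.000, attained e.g. along the cycle 1 → 1 with weight 2 and length 1. So λ(A) = 2/1 = 2.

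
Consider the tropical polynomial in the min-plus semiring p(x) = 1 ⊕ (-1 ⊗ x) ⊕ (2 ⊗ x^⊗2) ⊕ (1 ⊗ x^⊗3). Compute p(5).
p(5) = 1

A tropical monomial a ⊗ x^⊗i evaluates to a + i · x. Evaluating each term at x = 5:
  Term 0 contributes 1 + 0 · 5 = 1
  Term 1 contributes -1 + 1 · 5 = 4
  Term 2 contributes 2 + 2 · 5 = 12
  Term 3 contributes 1 + 3 · 5 = 16
p(5) = ⊕ of these = min[1, 4, 12, 16] = 1.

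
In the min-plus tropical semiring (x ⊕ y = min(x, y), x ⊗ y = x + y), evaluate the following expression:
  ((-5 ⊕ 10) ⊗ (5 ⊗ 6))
((-5 ⊕ 10) ⊗ (5 ⊗ 6)) = 6

Expand innermost to outermost. Recall ⊕ takes the minimum of its arguments and ⊗ takes their sum. Working out the expression ((-5 ⊕ 10) ⊗ (5 ⊗ 6)) gives 6.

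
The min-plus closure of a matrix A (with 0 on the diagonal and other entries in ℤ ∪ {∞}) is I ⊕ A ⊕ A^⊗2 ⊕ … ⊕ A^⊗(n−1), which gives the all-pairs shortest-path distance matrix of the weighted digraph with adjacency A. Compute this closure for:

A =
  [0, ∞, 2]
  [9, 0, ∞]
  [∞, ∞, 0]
Closure =
  [0, ∞, 2]
  [9, 0, 11]
  [∞, ∞, 0]

This is the Floyd-Warshall all-pairs shortest-path computation. For each intermediate vertex k = 0, 1, …, 2, update dist[i][j] ← min(dist[i][j], dist[i][k] + dist[k][j]). The final matrix gives, for each (i, j), the minimum total weight of any directed path from i to j (possibly empty when i = j).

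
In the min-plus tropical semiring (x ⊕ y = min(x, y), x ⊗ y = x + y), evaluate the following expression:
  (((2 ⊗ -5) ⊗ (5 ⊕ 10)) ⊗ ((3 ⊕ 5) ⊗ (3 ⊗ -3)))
(((2 ⊗ -5) ⊗ (5 ⊕ 10)) ⊗ ((3 ⊕ 5) ⊗ (3 ⊗ -3))) = 5

Expand innermost to outermost. Recall ⊕ takes the minimum of its arguments and ⊗ takes their sum. Working out the expression (((2 ⊗ -5) ⊗ (5 ⊕ 10)) ⊗ ((3 ⊕ 5) ⊗ (3 ⊗ -3))) gives 5.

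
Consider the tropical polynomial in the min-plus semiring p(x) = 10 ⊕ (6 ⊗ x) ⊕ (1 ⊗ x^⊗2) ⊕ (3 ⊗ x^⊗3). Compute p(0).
p(0) = 1

A tropical monomial a ⊗ x^⊗i evaluates to a + i · x. Evaluating each term at x = 0:
  Term 0 contributes 10 + 0 · 0 = 10
  Term 1 contributes 6 + 1 · 0 = 6
  Term 2 contributes 1 + 2 · 0 = 1
  Term 3 contributes 3 + 3 · 0 = 3
p(0) = ⊕ of these = min[10, 6, 1, 3] = 1.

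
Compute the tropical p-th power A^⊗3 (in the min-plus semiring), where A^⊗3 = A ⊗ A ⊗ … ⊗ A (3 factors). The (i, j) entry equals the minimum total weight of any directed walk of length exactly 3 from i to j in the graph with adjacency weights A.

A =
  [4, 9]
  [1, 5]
A^⊗3 =
  [12, 17]
  [9, 14]

Each entry (A^⊗3)_ij equals the minimum over all length-3 walks i = v_0 → v_1 → … → v_3 = j of Σ_t A[v_t][v_{t+1}]. For example, for (i, j) = (0, 1) we minimise over 4 possible intermediate vertex sequences; the minimum is 17, attained along the walk 0 → 0 → 0 → 1.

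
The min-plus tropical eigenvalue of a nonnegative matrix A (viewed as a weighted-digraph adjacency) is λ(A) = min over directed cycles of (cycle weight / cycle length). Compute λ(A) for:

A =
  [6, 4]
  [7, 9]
λ(A) = 11/2

Enumerate directed cycles and compute their means (weight / length). Sample:
  cycle 0 → 0: weight = 6, length = 1, mean = 6/1 ≈ 6.000
  cycle 1 → 1: weight = 9, length = 1, mean = 9/1 ≈ 9.000
  cycle 0 → 1 → 0: weight = 11, length = 2, mean = 11/2 ≈ 5.500
  cycle 1 → 0 → 1: weight = 11, length = 2, mean = 11/2 ≈ 5.500
Minimum mean = 5.500, attained e.g. along the cycle 0 → 1 → 0 with weight 11 and length 2. So λ(A) = 11/2 = 11/2.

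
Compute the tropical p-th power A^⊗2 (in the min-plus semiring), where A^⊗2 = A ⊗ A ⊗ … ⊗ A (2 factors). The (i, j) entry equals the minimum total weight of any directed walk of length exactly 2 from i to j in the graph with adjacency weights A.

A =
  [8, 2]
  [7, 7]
A^⊗2 =
  [9, 9]
  [14, 9]

Each entry (A^⊗2)_ij equals the minimum over all length-2 walks i = v_0 → v_1 → … → v_2 = j of Σ_t A[v_t][v_{t+1}]. For example, for (i, j) = (0, 1) we minimise over 2 possible intermediate vertex sequences; the minimum is 9, attained along the walk 0 → 1 → 1.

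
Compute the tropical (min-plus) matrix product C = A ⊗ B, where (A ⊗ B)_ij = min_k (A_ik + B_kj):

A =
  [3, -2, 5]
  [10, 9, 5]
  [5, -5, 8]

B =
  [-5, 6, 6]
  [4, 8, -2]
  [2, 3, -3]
A ⊗ B =
  [-2, 6, -4]
  [5, 8, 2]
  [-1, 3, -7]

Apply the min-plus product entry-by-entry:
  C[0][0] = min over k of (A[0][0] + B[0][0] = 3 + -5 = -2, A[0][1] + B[1][0] = -2 + 4 = 2, A[0][2] + B[2][0] = 5 + 2 = 7) = -2 (attained at k = 0)
  C[0][1] = min over k of (A[0][0] + B[0][1] = 3 + 6 = 9, A[0][1] + B[1][1] = -2 + 8 = 6, A[0][2] + B[2][1] = 5 + 3 = 8) = 6 (attained at k = 1)
  C[0][2] = min over k of (A[0][0] + B[0][2] = 3 + 6 = 9, A[0][1] + B[1][2] = -2 + -2 = -4, A[0][2] + B[2][2] = 5 + -3 = 2) = -4 (attained at k = 1)
  C[1][0] = min over k of (A[1][0] + B[0][0] = 10 + -5 = 5, A[1][1] + B[1][0] = 9 + 4 = 13, A[1][2] + B[2][0] = 5 + 2 = 7) = 5 (attained at k = 0)
  C[1][1] = min over k of (A[1][0] + B[0][1] = 10 + 6 = 16, A[1][1] + B[1][1] = 9 + 8 = 17, A[1][2] + B[2][1] = 5 + 3 = 8) = 8 (attained at k = 2)
  C[1][2] = min over k of (A[1][0] + B[0][2] = 10 + 6 = 16, A[1][1] + B[1][2] = 9 + -2 = 7, A[1][2] + B[2][2] = 5 + -3 = 2) = 2 (attained at k = 2)
  C[2][0] = min over k of (A[2][0] + B[0][0] = 5 + -5 = 0, A[2][1] + B[1][0] = -5 + 4 = -1, A[2][2] + B[2][0] = 8 + 2 = 10) = -1 (attained at k = 1)
  C[2][1] = min over k of (A[2][0] + B[0][1] = 5 + 6 = 11, A[2][1] + B[1][1] = -5 + 8 = 3, A[2][2] + B[2][1] = 8 + 3 = 11) = 3 (attained at k = 1)
  C[2][2] = min over k of (A[2][0] + B[0][2] = 5 + 6 = 11, A[2][1] + B[1][2] = -5 + -2 = -7, A[2][2] + B[2][2] = 8 + -3 = 5) = -7 (attained at k = 1)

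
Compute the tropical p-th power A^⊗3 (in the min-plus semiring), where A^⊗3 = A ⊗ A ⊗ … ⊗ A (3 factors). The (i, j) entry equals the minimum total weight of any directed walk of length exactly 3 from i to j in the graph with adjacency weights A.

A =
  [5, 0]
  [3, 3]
A^⊗3 =
  [6, 3]
  [6, 6]

Each entry (A^⊗3)_ij equals the minimum over all length-3 walks i = v_0 → v_1 → … → v_3 = j of Σ_t A[v_t][v_{t+1}]. For example, for (i, j) = (0, 1) we minimise over 4 possible intermediate vertex sequences; the minimum is 3, attained along the walk 0 → 1 → 0 → 1.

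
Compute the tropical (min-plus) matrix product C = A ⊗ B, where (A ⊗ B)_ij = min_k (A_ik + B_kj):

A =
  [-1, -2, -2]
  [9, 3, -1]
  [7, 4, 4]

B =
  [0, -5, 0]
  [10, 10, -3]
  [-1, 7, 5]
A ⊗ B =
  [-3, -6, -5]
  [-2, 4, 0]
  [3, 2, 1]

Apply the min-plus product entry-by-entry:
  C[0][0] = min over k of (A[0][0] + B[0][0] = -1 + 0 = -1, A[0][1] + B[1][0] = -2 + 10 = 8, A[0][2] + B[2][0] = -2 + -1 = -3) = -3 (attained at k = 2)
  C[0][1] = min over k of (A[0][0] + B[0][1] = -1 + -5 = -6, A[0][1] + B[1][1] = -2 + 10 = 8, A[0][2] + B[2][1] = -2 + 7 = 5) = -6 (attained at k = 0)
  C[0][2] = min over k of (A[0][0] + B[0][2] = -1 + 0 = -1, A[0][1] + B[1][2] = -2 + -3 = -5, A[0][2] + B[2][2] = -2 + 5 = 3) = -5 (attained at k = 1)
  C[1][0] = min over k of (A[1][0] + B[0][0] = 9 + 0 = 9, A[1][1] + B[1][0] = 3 + 10 = 13, A[1][2] + B[2][0] = -1 + -1 = -2) = -2 (attained at k = 2)
  C[1][1] = min over k of (A[1][0] + B[0][1] = 9 + -5 = 4, A[1][1] + B[1][1] = 3 + 10 = 13, A[1][2] + B[2][1] = -1 + 7 = 6) = 4 (attained at k = 0)
  C[1][2] = min over k of (A[1][0] + B[0][2] = 9 + 0 = 9, A[1][1] + B[1][2] = 3 + -3 = 0, A[1][2] + B[2][2] = -1 + 5 = 4) = 0 (attained at k = 1)
  C[2][0] = min over k of (A[2][0] + B[0][0] = 7 + 0 = 7, A[2][1] + B[1][0] = 4 + 10 = 14, A[2][2] + B[2][0] = 4 + -1 = 3) = 3 (attained at k = 2)
  C[2][1] = min over k of (A[2][0] + B[0][1] = 7 + -5 = 2, A[2][1] + B[1][1] = 4 + 10 = 14, A[2][2] + B[2][1] = 4 + 7 = 11) = 2 (attained at k = 0)
  C[2][2] = min over k of (A[2][0] + B[0][2] = 7 + 0 = 7, A[2][1] + B[1][2] = 4 + -3 = 1, A[2][2] + B[2][2] = 4 + 5 = 9) = 1 (attained at k = 1)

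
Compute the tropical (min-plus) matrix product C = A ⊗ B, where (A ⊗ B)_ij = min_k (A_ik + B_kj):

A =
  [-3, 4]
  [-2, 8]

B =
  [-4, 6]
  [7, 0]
A ⊗ B =
  [-7, 3]
  [-6, 4]

Apply the min-plus product entry-by-entry:
  C[0][0] = min over k of (A[0][0] + B[0][0] = -3 + -4 = -7, A[0][1] + B[1][0] = 4 + 7 = 11) = -7 (attained at k = 0)
  C[0][1] = min over k of (A[0][0] + B[0][1] = -3 + 6 = 3, A[0][1] + B[1][1] = 4 + 0 = 4) = 3 (attained at k = 0)
  C[1][0] = min over k of (A[1][0] + B[0][0] = -2 + -4 = -6, A[1][1] + B[1][0] = 8 + 7 = 15) = -6 (attained at k = 0)
  C[1][1] = min over k of (A[1][0] + B[0][1] = -2 + 6 = 4, A[1][1] + B[1][1] = 8 + 0 = 8) = 4 (attained at k = 0)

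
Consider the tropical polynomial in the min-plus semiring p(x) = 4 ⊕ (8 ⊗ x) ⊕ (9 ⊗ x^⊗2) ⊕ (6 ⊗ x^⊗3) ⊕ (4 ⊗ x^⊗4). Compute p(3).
p(3) = 4

A tropical monomial a ⊗ x^⊗i evaluates to a + i · x. Evaluating each term at x = 3:
  Term 0 contributes 4 + 0 · 3 = 4
  Term 1 contributes 8 + 1 · 3 = 11
  Term 2 contributes 9 + 2 · 3 = 15
  Term 3 contributes 6 + 3 · 3 = 15
  Term 4 contributes 4 + 4 · 3 = 16
p(3) = ⊕ of these = min[4, 11, 15, 15, 16] = 4.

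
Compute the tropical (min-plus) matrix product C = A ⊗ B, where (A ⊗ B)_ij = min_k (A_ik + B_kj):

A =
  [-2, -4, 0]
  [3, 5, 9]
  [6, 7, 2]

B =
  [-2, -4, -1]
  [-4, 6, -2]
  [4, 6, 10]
A ⊗ B =
  [-8, -6, -6]
  [1, -1, 2]
  [3, 2, 5]

Apply the min-plus product entry-by-entry:
  C[0][0] = min over k of (A[0][0] + B[0][0] = -2 + -2 = -4, A[0][1] + B[1][0] = -4 + -4 = -8, A[0][2] + B[2][0] = 0 + 4 = 4) = -8 (attained at k = 1)
  C[0][1] = min over k of (A[0][0] + B[0][1] = -2 + -4 = -6, A[0][1] + B[1][1] = -4 + 6 = 2, A[0][2] + B[2][1] = 0 + 6 = 6) = -6 (attained at k = 0)
  C[0][2] = min over k of (A[0][0] + B[0][2] = -2 + -1 = -3, A[0][1] + B[1][2] = -4 + -2 = -6, A[0][2] + B[2][2] = 0 + 10 = 10) = -6 (attained at k = 1)
  C[1][0] = min over k of (A[1][0] + B[0][0] = 3 + -2 = 1, A[1][1] + B[1][0] = 5 + -4 = 1, A[1][2] + B[2][0] = 9 + 4 = 13) = 1 (attained at k = 0)
  C[1][1] = min over k of (A[1][0] + B[0][1] = 3 + -4 = -1, A[1][1] + B[1][1] = 5 + 6 = 11, A[1][2] + B[2][1] = 9 + 6 = 15) = -1 (attained at k = 0)
  C[1][2] = min over k of (A[1][0] + B[0][2] = 3 + -1 = 2, A[1][1] + B[1][2] = 5 + -2 = 3, A[1][2] + B[2][2] = 9 + 10 = 19) = 2 (attained at k = 0)
  C[2][0] = min over k of (A[2][0] + B[0][0] = 6 + -2 = 4, A[2][1] + B[1][0] = 7 + -4 = 3, A[2][2] + B[2][0] = 2 + 4 = 6) = 3 (attained at k = 1)
  C[2][1] = min over k of (A[2][0] + B[0][1] = 6 + -4 = 2, A[2][1] + B[1][1] = 7 + 6 = 13, A[2][2] + B[2][1] = 2 + 6 = 8) = 2 (attained at k = 0)
  C[2][2] = min over k of (A[2][0] + B[0][2] = 6 + -1 = 5, A[2][1] + B[1][2] = 7 + -2 = 5, A[2][2] + B[2][2] = 2 + 10 = 12) = 5 (attained at k = 0)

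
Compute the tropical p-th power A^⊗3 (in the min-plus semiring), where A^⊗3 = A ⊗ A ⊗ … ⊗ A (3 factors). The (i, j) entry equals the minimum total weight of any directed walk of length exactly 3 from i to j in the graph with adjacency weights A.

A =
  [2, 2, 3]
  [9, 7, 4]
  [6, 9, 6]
A^⊗3 =
  [6, 6, 7]
  [12, 12, 13]
  [10, 10, 11]

Each entry (A^⊗3)_ij equals the minimum over all length-3 walks i = v_0 → v_1 → … → v_3 = j of Σ_t A[v_t][v_{t+1}]. For example, for (i, j) = (0, 2) we minimise over 9 possible intermediate vertex sequences; the minimum is 7, attained along the walk 0 → 0 → 0 → 2.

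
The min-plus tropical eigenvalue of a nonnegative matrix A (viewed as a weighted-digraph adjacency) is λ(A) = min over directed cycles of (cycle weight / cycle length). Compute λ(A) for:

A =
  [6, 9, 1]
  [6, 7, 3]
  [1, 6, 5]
λ(A) = 1

Enumerate directed cycles and compute their means (weight / length). Sample:
  cycle 0 → 0: weight = 6, length = 1, mean = 6/1 ≈ 6.000
  cycle 1 → 1: weight = 7, length = 1, mean = 7/1 ≈ 7.000
  cycle 2 → 2: weight = 5, length = 1, mean = 5/1 ≈ 5.000
  cycle 0 → 1 → 0: weight = 15, length = 2, mean = 15/2 ≈ 7.500
  cycle 0 → 2 → 0: weight = 2, length = 2, mean = 2/2 ≈ 1.000
  cycle 1 → 0 → 1: weight = 15, length = 2, mean = 15/2 ≈ 7.500
Minimum mean = 1.000, attained e.g. along the cycle 0 → 2 → 0 with weight 2 and length 2. So λ(A) = 2/2 = 1.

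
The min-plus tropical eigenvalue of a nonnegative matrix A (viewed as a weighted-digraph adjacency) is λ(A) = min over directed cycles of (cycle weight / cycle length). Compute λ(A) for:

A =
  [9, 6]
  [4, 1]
λ(A) = 1

Enumerate directed cycles and compute their means (weight / length). Sample:
  cycle 0 → 0: weight = 9, length = 1, mean = 9/1 ≈ 9.000
  cycle 1 → 1: weight = 1, length = 1, mean = 1/1 ≈ 1.000
  cycle 0 → 1 → 0: weight = 10, length = 2, mean = 10/2 ≈ 5.000
  cycle 1 → 0 → 1: weight = 10, length = 2, mean = 10/2 ≈ 5.000
Minimum mean = 1.000, attained e.g. along the cycle 1 → 1 with weight 1 and length 1. So λ(A) = 1/1 = 1.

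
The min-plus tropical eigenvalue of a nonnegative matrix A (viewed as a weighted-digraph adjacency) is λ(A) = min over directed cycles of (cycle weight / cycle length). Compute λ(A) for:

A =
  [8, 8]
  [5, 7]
λ(A) = 13/2

Enumerate directed cycles and compute their means (weight / length). Sample:
  cycle 0 → 0: weight = 8, length = 1, mean = 8/1 ≈ 8.000
  cycle 1 → 1: weight = 7, length = 1, mean = 7/1 ≈ 7.000
  cycle 0 → 1 → 0: weight = 13, length = 2, mean = 13/2 ≈ 6.500
  cycle 1 → 0 → 1: weight = 13, length = 2, mean = 13/2 ≈ 6.500
Minimum mean = 6.500, attained e.g. along the cycle 0 → 1 → 0 with weight 13 and length 2. So λ(A) = 13/2 = 13/2.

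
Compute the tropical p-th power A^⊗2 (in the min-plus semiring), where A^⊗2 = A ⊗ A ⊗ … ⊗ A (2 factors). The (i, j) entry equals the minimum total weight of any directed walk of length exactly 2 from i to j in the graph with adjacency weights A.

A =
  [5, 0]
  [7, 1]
A^⊗2 =
  [7, 1]
  [8, 2]

Each entry (A^⊗2)_ij equals the minimum over all length-2 walks i = v_0 → v_1 → … → v_2 = j of Σ_t A[v_t][v_{t+1}]. For example, for (i, j) = (0, 1) we minimise over 2 possible intermediate vertex sequences; the minimum is 1, attained along the walk 0 → 1 → 1.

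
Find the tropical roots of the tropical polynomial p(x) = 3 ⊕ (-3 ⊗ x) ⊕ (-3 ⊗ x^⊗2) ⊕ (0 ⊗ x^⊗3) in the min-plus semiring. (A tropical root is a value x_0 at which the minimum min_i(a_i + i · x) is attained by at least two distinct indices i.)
Roots: {-3, 0, 6}

Each tropical root is a break point of the lower envelope of the lines y = a_i + i · x (there are 4 lines, with slopes 0, 1, ..., 3). Only the lines that attain the minimum somewhere contribute to roots; other lines are dominated. Here the surviving (envelope) indices are i = 3, i = 2, i = 1, i = 0.
Intersections between consecutive envelope lines give the roots: for adjacent envelope indices i < j the intersection is x = (a_i − a_j) / (j − i). Reading off the sorted break points: {-3, 0, 6}.
Verification: at each break x_0, at least two indices attain the minimum of min_i(a_i + i · x_0).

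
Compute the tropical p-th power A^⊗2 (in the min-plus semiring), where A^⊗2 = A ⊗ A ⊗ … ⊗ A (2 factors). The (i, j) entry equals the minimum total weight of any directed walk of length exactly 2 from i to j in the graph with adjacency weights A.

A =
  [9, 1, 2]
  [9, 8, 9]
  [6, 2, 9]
A^⊗2 =
  [8, 4, 10]
  [15, 10, 11]
  [11, 7, 8]

Each entry (A^⊗2)_ij equals the minimum over all length-2 walks i = v_0 → v_1 → … → v_2 = j of Σ_t A[v_t][v_{t+1}]. For example, for (i, j) = (0, 2) we minimise over 3 possible intermediate vertex sequences; the minimum is 10, attained along the walk 0 → 1 → 2.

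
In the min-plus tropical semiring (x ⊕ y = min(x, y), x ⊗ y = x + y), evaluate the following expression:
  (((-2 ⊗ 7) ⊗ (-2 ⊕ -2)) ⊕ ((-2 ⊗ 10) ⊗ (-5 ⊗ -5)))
(((-2 ⊗ 7) ⊗ (-2 ⊕ -2)) ⊕ ((-2 ⊗ 10) ⊗ (-5 ⊗ -5))) = -2

Expand innermost to outermost. Recall ⊕ takes the minimum of its arguments and ⊗ takes their sum. Working out the expression (((-2 ⊗ 7) ⊗ (-2 ⊕ -2)) ⊕ ((-2 ⊗ 10) ⊗ (-5 ⊗ -5))) gives -2.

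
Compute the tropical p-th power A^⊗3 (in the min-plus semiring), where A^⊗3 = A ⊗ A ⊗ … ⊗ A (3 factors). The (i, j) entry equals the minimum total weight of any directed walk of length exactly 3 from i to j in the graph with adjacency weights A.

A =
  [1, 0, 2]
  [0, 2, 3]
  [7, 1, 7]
A^⊗3 =
  [1, 0, 2]
  [0, 1, 3]
  [2, 1, 3]

Each entry (A^⊗3)_ij equals the minimum over all length-3 walks i = v_0 → v_1 → … → v_3 = j of Σ_t A[v_t][v_{t+1}]. For example, for (i, j) = (0, 2) we minimise over 9 possible intermediate vertex sequences; the minimum is 2, attained along the walk 0 → 1 → 0 → 2.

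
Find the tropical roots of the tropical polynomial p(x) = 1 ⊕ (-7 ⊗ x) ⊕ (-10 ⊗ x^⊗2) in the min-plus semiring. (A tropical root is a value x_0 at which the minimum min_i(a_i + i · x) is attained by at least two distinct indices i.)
Roots: {3, 8}

Each tropical root is a break point of the lower envelope of the lines y = a_i + i · x (there are 3 lines, with slopes 0, 1, ..., 2). Only the lines that attain the minimum somewhere contribute to roots; other lines are dominated. Here the surviving (envelope) indices are i = 2, i = 1, i = 0.
Intersections between consecutive envelope lines give the roots: for adjacent envelope indices i < j the intersection is x = (a_i − a_j) / (j − i). Reading off the sorted break points: {3, 8}.
Verification: at each break x_0, at least two indices attain the minimum of min_i(a_i + i · x_0).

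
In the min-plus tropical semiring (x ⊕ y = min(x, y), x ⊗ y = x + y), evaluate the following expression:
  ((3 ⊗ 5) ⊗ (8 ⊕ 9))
((3 ⊗ 5) ⊗ (8 ⊕ 9)) = 16

Expand innermost to outermost. Recall ⊕ takes the minimum of its arguments and ⊗ takes their sum. Working out the expression ((3 ⊗ 5) ⊗ (8 ⊕ 9)) gives 16.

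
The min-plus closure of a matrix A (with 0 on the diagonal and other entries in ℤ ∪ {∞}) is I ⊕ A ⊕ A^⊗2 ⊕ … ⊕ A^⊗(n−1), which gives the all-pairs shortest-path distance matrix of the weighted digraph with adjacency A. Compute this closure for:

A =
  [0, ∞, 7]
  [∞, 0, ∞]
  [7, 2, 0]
Closure =
  [0, 9, 7]
  [∞, 0, ∞]
  [7, 2, 0]

This is the Floyd-Warshall all-pairs shortest-path computation. For each intermediate vertex k = 0, 1, …, 2, update dist[i][j] ← min(dist[i][j], dist[i][k] + dist[k][j]). The final matrix gives, for each (i, j), the minimum total weight of any directed path from i to j (possibly empty when i = j).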